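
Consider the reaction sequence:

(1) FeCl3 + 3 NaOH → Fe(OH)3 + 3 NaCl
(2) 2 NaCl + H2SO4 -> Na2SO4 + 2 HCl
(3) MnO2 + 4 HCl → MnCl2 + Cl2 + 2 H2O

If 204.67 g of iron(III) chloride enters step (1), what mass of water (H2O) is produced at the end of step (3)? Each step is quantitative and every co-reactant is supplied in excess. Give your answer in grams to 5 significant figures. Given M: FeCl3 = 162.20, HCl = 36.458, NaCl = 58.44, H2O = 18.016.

n(FeCl3) = 204.67 / 162.20 = 1.26184 mol.
Reaction (1): FeCl3→NaCl ratio 1:3 ⇒ n(NaCl) = 3.78551 mol.
Reaction (2): NaCl→HCl ratio 2:2 ⇒ n(HCl) = 3.78551 mol.
Reaction (3): HCl→H2O ratio 4:2 ⇒ n(H2O) = 1.89276 mol.
Mass of H2O = 1.89276 × 18.016 = 34.0999 g.

34.100 g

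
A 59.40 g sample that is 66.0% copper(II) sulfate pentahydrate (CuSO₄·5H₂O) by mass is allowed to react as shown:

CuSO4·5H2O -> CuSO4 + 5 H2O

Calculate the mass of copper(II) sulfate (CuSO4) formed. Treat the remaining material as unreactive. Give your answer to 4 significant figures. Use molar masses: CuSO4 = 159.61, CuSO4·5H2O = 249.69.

25.06 g

Mass of pure CuSO4·5H2O = 59.40 g × 0.660 = 39.204 g.
n(CuSO4·5H2O) = 39.204 g / 249.69 g/mol = 0.15701 mol.
From the equation the CuSO4·5H2O:CuSO4 mole ratio is 1:1, so n(CuSO4) = 0.15701 × 1/1 = 0.15701 mol.
Mass of CuSO4 = 0.15701 mol × 159.61 g/mol = 25.060 g.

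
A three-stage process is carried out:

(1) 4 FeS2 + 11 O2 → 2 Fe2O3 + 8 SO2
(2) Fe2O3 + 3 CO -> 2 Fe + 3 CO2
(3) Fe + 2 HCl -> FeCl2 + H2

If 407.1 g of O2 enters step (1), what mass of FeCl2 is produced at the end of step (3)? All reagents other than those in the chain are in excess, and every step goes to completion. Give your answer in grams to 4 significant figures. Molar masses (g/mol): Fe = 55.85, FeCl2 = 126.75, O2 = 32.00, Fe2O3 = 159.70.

n(O2) = 407.1 / 32.00 = 12.722 mol.
Reaction (1): O2→Fe2O3 ratio 11:2 ⇒ n(Fe2O3) = 2.3131 mol.
Reaction (2): Fe2O3→Fe ratio 1:2 ⇒ n(Fe) = 4.6261 mol.
Reaction (3): Fe→FeCl2 ratio 1:1 ⇒ n(FeCl2) = 4.6261 mol.
Mass of FeCl2 = 4.6261 × 126.75 = 586.36 g.

586.4 g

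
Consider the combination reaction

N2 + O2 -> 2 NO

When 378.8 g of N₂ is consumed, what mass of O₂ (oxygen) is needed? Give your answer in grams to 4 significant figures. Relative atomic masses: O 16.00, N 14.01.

M(N2) = 2(14.01) = 28.02 g/mol.
M(O2) = 2(16.00) = 32.00 g/mol.
n(N2) = 378.80 g / 28.02 g/mol = 13.519 mol.
From the equation the N2:O2 mole ratio is 1:1, so n(O2) = 13.519 × 1/1 = 13.519 mol.
Mass of O2 = 13.519 mol × 32.00 g/mol = 432.61 g.

432.6 g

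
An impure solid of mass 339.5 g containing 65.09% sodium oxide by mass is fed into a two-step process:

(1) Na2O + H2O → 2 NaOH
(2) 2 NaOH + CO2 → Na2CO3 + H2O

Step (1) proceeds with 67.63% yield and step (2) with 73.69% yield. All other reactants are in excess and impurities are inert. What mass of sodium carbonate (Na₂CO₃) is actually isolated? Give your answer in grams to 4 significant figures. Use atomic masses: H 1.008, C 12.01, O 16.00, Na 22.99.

Pure Na2O = 339.5 × 0.6509 = 220.98 g.
M(Na2O) = 2(22.99) + 16.00 = 61.98 g/mol.
M(Na2CO3) = 2(22.99) + 12.01 + 3(16.00) = 105.99 g/mol.
n(Na2O) = 220.98 / 61.98 = 3.5654 mol.
Step 1 (Na2O:NaOH = 1:2): theoretical n(NaOH) = 7.1307 mol; at 67.63% yield, n(NaOH) = 4.8225 mol.
Step 2 (NaOH:Na2CO3 = 2:1): theoretical n(Na2CO3) = 2.4112 mol, so theoretical mass = 2.4112 × 105.99 = 255.57 g.
At 73.69% yield, actual mass of Na2CO3 = 255.57 × 0.7369 = 188.33 g.

188.3 g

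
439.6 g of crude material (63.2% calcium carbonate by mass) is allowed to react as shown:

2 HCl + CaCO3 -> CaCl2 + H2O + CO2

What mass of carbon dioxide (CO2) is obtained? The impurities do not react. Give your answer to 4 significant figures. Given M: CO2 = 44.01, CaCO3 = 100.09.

122.2 g

Mass of pure CaCO3 = 439.6 g × 0.632 = 277.83 g.
n(CaCO3) = 277.83 g / 100.09 g/mol = 2.7758 mol.
From the equation the CaCO3:CO2 mole ratio is 1:1, so n(CO2) = 2.7758 × 1/1 = 2.7758 mol.
Mass of CO2 = 2.7758 mol × 44.01 g/mol = 122.16 g.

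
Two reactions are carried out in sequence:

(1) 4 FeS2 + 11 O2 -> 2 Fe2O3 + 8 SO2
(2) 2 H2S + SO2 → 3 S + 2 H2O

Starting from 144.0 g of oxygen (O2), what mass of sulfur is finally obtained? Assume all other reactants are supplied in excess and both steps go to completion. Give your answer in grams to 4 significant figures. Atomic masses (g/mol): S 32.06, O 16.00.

314.8 g

M(O2) = 2(16.00) = 32.00 g/mol.
M(S) = 32.06 g/mol.
n(O2) = 144.00 / 32.00 = 4.5000 mol.
Step 1 gives a 11:8 ratio of O2 to SO2, so n(SO2) = 3.2727 mol.
In step 2 the SO2:S ratio is 1:3, so n(S) = 9.8182 mol.
Mass of S = 9.8182 × 32.06 = 314.77 g.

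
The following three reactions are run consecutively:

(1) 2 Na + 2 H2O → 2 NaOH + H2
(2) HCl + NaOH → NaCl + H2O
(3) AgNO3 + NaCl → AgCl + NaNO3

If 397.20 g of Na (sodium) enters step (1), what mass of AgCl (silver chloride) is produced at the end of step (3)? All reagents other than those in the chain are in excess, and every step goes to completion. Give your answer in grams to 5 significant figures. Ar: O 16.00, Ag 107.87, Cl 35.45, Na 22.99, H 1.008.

2476.2 g

M(Na) = 22.99 g/mol.
M(AgCl) = 107.87 + 35.45 = 143.32 g/mol.
n(Na) = 397.20 / 22.99 = 17.2771 mol.
Reaction (1): Na→NaOH ratio 2:2 ⇒ n(NaOH) = 17.2771 mol.
Reaction (2): NaOH→NaCl ratio 1:1 ⇒ n(NaCl) = 17.2771 mol.
Reaction (3): NaCl→AgCl ratio 1:1 ⇒ n(AgCl) = 17.2771 mol.
Mass of AgCl = 17.2771 × 143.32 = 2476.15 g.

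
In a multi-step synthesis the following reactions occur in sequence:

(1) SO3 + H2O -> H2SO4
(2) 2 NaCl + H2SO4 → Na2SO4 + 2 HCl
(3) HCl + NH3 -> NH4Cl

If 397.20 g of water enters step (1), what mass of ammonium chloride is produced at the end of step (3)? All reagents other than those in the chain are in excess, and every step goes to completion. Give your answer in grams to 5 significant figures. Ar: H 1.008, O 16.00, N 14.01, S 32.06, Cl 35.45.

2358.7 g

M(H2O) = 2(1.008) + 16.00 = 18.016 g/mol.
M(NH4Cl) = 14.01 + 4(1.008) + 35.45 = 53.492 g/mol.
n(H2O) = 397.20 / 18.016 = 22.0471 mol.
Reaction (1): H2O→H2SO4 ratio 1:1 ⇒ n(H2SO4) = 22.0471 mol.
Reaction (2): H2SO4→HCl ratio 1:2 ⇒ n(HCl) = 44.0941 mol.
Reaction (3): HCl→NH4Cl ratio 1:1 ⇒ n(NH4Cl) = 44.0941 mol.
Mass of NH4Cl = 44.0941 × 53.492 = 2358.68 g.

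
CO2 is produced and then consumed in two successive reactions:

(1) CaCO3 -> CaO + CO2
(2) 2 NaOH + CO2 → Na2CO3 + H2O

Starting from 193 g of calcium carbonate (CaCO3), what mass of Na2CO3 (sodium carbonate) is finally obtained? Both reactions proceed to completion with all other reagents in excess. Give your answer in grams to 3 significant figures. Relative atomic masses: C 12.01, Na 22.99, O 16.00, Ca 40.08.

M(CaCO3) = 40.08 + 12.01 + 3(16.00) = 100.09 g/mol.
M(Na2CO3) = 2(22.99) + 12.01 + 3(16.00) = 105.99 g/mol.
n(CaCO3) = 193.0 / 100.09 = 1.928 mol.
Step 1 gives a 1:1 ratio of CaCO3 to CO2, so n(CO2) = 1.928 mol.
In step 2 the CO2:Na2CO3 ratio is 1:1, so n(Na2CO3) = 1.928 mol.
Mass of Na2CO3 = 1.928 × 105.99 = 204.4 g.

204 g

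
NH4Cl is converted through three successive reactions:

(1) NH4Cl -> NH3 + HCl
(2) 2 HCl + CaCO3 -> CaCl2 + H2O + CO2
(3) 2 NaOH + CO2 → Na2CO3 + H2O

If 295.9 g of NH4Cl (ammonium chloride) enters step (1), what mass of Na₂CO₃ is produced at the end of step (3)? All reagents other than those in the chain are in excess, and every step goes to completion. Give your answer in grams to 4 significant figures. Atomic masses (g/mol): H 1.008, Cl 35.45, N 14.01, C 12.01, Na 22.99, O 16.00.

M(NH4Cl) = 14.01 + 4(1.008) + 35.45 = 53.492 g/mol.
M(Na2CO3) = 2(22.99) + 12.01 + 3(16.00) = 105.99 g/mol.
n(NH4Cl) = 295.9 / 53.492 = 5.5317 mol.
Reaction (1): NH4Cl→HCl ratio 1:1 ⇒ n(HCl) = 5.5317 mol.
Reaction (2): HCl→CO2 ratio 2:1 ⇒ n(CO2) = 2.7658 mol.
Reaction (3): CO2→Na2CO3 ratio 1:1 ⇒ n(Na2CO3) = 2.7658 mol.
Mass of Na2CO3 = 2.7658 × 105.99 = 293.15 g.

293.2 g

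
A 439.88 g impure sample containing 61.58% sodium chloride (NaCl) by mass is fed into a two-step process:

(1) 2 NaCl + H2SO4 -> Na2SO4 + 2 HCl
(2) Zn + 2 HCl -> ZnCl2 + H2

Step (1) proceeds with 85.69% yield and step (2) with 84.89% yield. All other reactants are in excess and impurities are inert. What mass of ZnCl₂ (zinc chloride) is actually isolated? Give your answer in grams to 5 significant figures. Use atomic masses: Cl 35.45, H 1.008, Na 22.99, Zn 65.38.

Pure NaCl = 439.88 × 0.6158 = 270.878 g.
M(NaCl) = 22.99 + 35.45 = 58.44 g/mol.
M(ZnCl2) = 65.38 + 2(35.45) = 136.28 g/mol.
n(NaCl) = 270.878 / 58.44 = 4.63515 mol.
Step 1 (NaCl:HCl = 2:2): theoretical n(HCl) = 4.63515 mol; at 85.69% yield, n(HCl) = 3.97186 mol.
Step 2 (HCl:ZnCl2 = 2:1): theoretical n(ZnCl2) = 1.98593 mol, so theoretical mass = 1.98593 × 136.28 = 270.642 g.
At 84.89% yield, actual mass of ZnCl2 = 270.642 × 0.8489 = 229.748 g.

229.75 g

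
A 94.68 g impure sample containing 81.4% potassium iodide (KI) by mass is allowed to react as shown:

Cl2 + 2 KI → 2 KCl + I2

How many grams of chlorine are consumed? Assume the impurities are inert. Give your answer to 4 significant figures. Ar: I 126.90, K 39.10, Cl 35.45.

16.46 g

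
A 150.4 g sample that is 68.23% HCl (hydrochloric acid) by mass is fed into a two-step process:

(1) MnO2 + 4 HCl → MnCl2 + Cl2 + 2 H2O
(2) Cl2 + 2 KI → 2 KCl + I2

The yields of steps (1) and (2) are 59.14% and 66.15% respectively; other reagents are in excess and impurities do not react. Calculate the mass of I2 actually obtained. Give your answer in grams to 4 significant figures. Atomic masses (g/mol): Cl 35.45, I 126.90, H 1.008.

Pure HCl = 150.4 × 0.6823 = 102.62 g.
M(HCl) = 1.008 + 35.45 = 36.458 g/mol.
M(I2) = 2(126.90) = 253.80 g/mol.
n(HCl) = 102.62 / 36.458 = 2.8147 mol.
Step 1 (HCl:Cl2 = 4:1): theoretical n(Cl2) = 0.70367 mol; at 59.14% yield, n(Cl2) = 0.41615 mol.
Step 2 (Cl2:I2 = 1:1): theoretical n(I2) = 0.41615 mol, so theoretical mass = 0.41615 × 253.80 = 105.62 g.
At 66.15% yield, actual mass of I2 = 105.62 × 0.6615 = 69.867 g.

69.87 g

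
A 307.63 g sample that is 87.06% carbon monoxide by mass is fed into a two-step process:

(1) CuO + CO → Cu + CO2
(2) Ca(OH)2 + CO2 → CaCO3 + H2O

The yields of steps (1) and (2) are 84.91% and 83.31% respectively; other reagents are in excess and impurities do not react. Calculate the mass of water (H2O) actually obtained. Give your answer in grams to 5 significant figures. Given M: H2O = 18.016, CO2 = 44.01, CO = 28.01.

Pure CO = 307.63 × 0.8706 = 267.823 g.
n(CO) = 267.823 / 28.01 = 9.56168 mol.
Step 1 (CO:CO2 = 1:1): theoretical n(CO2) = 9.56168 mol; at 84.91% yield, n(CO2) = 8.11882 mol.
Step 2 (CO2:H2O = 1:1): theoretical n(H2O) = 8.11882 mol, so theoretical mass = 8.11882 × 18.016 = 146.269 g.
At 83.31% yield, actual mass of H2O = 146.269 × 0.8331 = 121.856 g.

121.86 g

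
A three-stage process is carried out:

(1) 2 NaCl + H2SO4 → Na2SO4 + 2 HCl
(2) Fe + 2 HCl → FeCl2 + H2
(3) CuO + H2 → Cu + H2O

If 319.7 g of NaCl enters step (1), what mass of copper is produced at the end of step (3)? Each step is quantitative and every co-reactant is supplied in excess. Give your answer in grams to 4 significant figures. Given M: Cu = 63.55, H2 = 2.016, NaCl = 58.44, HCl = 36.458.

n(NaCl) = 319.7 / 58.44 = 5.4706 mol.
Reaction (1): NaCl→HCl ratio 2:2 ⇒ n(HCl) = 5.4706 mol.
Reaction (2): HCl→H2 ratio 2:1 ⇒ n(H2) = 2.7353 mol.
Reaction (3): H2→Cu ratio 1:1 ⇒ n(Cu) = 2.7353 mol.
Mass of Cu = 2.7353 × 63.55 = 173.83 g.

173.8 g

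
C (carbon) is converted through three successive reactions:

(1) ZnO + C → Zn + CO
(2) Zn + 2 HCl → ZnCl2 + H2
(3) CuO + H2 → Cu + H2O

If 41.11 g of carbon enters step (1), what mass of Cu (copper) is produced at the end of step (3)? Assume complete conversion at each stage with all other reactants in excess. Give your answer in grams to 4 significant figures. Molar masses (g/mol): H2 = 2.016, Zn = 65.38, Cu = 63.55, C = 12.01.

217.5 g

n(C) = 41.11 / 12.01 = 3.4230 mol.
Reaction (1): C→Zn ratio 1:1 ⇒ n(Zn) = 3.4230 mol.
Reaction (2): Zn→H2 ratio 1:1 ⇒ n(H2) = 3.4230 mol.
Reaction (3): H2→Cu ratio 1:1 ⇒ n(Cu) = 3.4230 mol.
Mass of Cu = 3.4230 × 63.55 = 217.53 g.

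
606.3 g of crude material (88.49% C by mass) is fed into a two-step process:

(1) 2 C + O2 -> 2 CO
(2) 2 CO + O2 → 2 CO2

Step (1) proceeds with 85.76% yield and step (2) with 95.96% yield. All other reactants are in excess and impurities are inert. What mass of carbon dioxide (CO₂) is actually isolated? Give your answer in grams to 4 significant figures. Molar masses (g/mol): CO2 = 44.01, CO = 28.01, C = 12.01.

Pure C = 606.3 × 0.8849 = 536.51 g.
n(C) = 536.51 / 12.01 = 44.672 mol.
Step 1 (C:CO = 2:2): theoretical n(CO) = 44.672 mol; at 85.76% yield, n(CO) = 38.311 mol.
Step 2 (CO:CO2 = 2:2): theoretical n(CO2) = 38.311 mol, so theoretical mass = 38.311 × 44.01 = 1686.1 g.
At 95.96% yield, actual mass of CO2 = 1686.1 × 0.9596 = 1618.0 g.

1618 g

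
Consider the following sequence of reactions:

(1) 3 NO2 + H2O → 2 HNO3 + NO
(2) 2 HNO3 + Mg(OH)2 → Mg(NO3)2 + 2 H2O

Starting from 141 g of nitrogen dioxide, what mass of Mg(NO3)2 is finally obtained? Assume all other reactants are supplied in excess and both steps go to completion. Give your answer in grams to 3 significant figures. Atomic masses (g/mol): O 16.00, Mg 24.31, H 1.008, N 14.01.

152 g

M(NO2) = 14.01 + 2(16.00) = 46.01 g/mol.
M(Mg(NO3)2) = 24.31 + 2(14.01) + 6(16.00) = 148.33 g/mol.
n(NO2) = 141.0 / 46.01 = 3.065 mol.
Step 1 gives a 3:2 ratio of NO2 to HNO3, so n(HNO3) = 2.043 mol.
In step 2 the HNO3:Mg(NO3)2 ratio is 2:1, so n(Mg(NO3)2) = 1.022 mol.
Mass of Mg(NO3)2 = 1.022 × 148.33 = 151.5 g.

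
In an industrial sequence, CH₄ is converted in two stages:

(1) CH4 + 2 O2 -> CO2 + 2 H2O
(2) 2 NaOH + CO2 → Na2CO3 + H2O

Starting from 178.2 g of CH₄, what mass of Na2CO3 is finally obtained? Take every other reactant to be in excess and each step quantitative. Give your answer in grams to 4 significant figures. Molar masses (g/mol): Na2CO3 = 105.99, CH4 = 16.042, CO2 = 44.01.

n(CH4) = 178.20 / 16.042 = 11.108 mol.
Step 1 gives a 1:1 ratio of CH4 to CO2, so n(CO2) = 11.108 mol.
In step 2 the CO2:Na2CO3 ratio is 1:1, so n(Na2CO3) = 11.108 mol.
Mass of Na2CO3 = 11.108 × 105.99 = 1177.4 g.

1177 g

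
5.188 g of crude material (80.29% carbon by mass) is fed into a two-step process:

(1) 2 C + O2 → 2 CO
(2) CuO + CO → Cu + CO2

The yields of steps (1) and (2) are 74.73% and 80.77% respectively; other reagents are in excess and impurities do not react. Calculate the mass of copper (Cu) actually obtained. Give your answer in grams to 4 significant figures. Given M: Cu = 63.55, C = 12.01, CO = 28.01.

Pure C = 5.188 × 0.8029 = 4.1654 g.
n(C) = 4.1654 / 12.01 = 0.34683 mol.
Step 1 (C:CO = 2:2): theoretical n(CO) = 0.34683 mol; at 74.73% yield, n(CO) = 0.25919 mol.
Step 2 (CO:Cu = 1:1): theoretical n(Cu) = 0.25919 mol, so theoretical mass = 0.25919 × 63.55 = 16.471 g.
At 80.77% yield, actual mass of Cu = 16.471 × 0.8077 = 13.304 g.

13.30 g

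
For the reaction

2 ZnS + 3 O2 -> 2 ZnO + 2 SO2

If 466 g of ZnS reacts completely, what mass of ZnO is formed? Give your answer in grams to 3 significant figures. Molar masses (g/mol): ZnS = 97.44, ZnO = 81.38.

n(ZnS) = 466.0 g / 97.44 g/mol = 4.782 mol.
From the equation the ZnS:ZnO mole ratio is 2:2, so n(ZnO) = 4.782 × 2/2 = 4.782 mol.
Mass of ZnO = 4.782 mol × 81.38 g/mol = 389.2 g.

389 g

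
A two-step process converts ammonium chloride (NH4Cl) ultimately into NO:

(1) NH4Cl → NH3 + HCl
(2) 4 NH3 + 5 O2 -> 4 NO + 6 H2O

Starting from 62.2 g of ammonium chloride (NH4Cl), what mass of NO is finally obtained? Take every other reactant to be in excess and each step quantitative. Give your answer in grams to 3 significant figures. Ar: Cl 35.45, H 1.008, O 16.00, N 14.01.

34.9 g

M(NH4Cl) = 14.01 + 4(1.008) + 35.45 = 53.492 g/mol.
M(NO) = 14.01 + 16.00 = 30.01 g/mol.
n(NH4Cl) = 62.20 / 53.492 = 1.163 mol.
Step 1 gives a 1:1 ratio of NH4Cl to NH3, so n(NH3) = 1.163 mol.
In step 2 the NH3:NO ratio is 4:4, so n(NO) = 1.163 mol.
Mass of NO = 1.163 × 30.01 = 34.90 g.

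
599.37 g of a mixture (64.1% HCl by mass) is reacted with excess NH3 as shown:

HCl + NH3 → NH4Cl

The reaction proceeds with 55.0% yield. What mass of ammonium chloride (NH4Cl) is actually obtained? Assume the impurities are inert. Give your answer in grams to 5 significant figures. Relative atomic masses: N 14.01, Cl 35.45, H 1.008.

Pure HCl available = 599.37 g × 0.641 = 384.196 g.
M(HCl) = 1.008 + 35.45 = 36.458 g/mol.
M(NH4Cl) = 14.01 + 4(1.008) + 35.45 = 53.492 g/mol.
n(HCl) = 384.196 g / 36.458 g/mol = 10.5380 mol.
From the equation the HCl:NH4Cl mole ratio is 1:1, so n(NH4Cl) = 10.5380 × 1/1 = 10.5380 mol.
Mass of NH4Cl = 10.5380 mol × 53.492 g/mol = 563.701 g.
Actual mass collected = 563.701 g × 0.550 = 310.036 g.

310.04 g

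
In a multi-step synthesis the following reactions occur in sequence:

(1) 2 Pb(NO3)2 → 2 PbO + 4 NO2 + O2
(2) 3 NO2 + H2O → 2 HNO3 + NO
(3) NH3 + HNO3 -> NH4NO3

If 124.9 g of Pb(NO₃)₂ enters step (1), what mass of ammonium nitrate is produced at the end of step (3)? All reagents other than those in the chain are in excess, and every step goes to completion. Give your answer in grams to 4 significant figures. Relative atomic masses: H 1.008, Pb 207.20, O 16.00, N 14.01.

40.25 g

M(Pb(NO3)2) = 207.20 + 2(14.01) + 6(16.00) = 331.22 g/mol.
M(NH4NO3) = 2(14.01) + 4(1.008) + 3(16.00) = 80.052 g/mol.
n(Pb(NO3)2) = 124.9 / 331.22 = 0.37709 mol.
Reaction (1): Pb(NO3)2→NO2 ratio 2:4 ⇒ n(NO2) = 0.75418 mol.
Reaction (2): NO2→HNO3 ratio 3:2 ⇒ n(HNO3) = 0.50279 mol.
Reaction (3): HNO3→NH4NO3 ratio 1:1 ⇒ n(NH4NO3) = 0.50279 mol.
Mass of NH4NO3 = 0.50279 × 80.052 = 40.249 g.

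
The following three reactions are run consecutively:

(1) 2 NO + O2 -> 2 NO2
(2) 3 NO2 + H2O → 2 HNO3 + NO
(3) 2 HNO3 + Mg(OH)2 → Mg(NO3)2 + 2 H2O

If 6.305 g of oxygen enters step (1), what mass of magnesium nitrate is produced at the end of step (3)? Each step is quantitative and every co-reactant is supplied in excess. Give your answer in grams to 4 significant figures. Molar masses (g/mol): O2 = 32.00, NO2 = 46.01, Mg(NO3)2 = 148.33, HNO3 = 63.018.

n(O2) = 6.305 / 32.00 = 0.19703 mol.
Reaction (1): O2→NO2 ratio 1:2 ⇒ n(NO2) = 0.39406 mol.
Reaction (2): NO2→HNO3 ratio 3:2 ⇒ n(HNO3) = 0.26271 mol.
Reaction (3): HNO3→Mg(NO3)2 ratio 2:1 ⇒ n(Mg(NO3)2) = 0.13135 mol.
Mass of Mg(NO3)2 = 0.13135 × 148.33 = 19.484 g.

19.48 g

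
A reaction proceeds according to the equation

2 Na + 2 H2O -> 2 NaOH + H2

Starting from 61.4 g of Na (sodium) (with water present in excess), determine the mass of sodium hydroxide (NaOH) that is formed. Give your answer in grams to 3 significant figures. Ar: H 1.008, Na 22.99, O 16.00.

M(Na) = 22.99 g/mol.
M(NaOH) = 22.99 + 16.00 + 1.008 = 39.998 g/mol.
n(Na) = 61.40 g / 22.99 g/mol = 2.671 mol.
From the equation the Na:NaOH mole ratio is 2:2, so n(NaOH) = 2.671 × 2/2 = 2.671 mol.
Mass of NaOH = 2.671 mol × 39.998 g/mol = 106.8 g.

107 g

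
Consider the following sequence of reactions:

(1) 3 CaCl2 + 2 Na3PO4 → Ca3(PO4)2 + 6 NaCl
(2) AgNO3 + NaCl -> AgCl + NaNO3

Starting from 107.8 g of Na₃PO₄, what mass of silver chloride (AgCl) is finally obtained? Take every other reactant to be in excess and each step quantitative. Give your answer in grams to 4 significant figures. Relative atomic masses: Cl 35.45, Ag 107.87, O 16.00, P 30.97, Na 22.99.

M(Na3PO4) = 3(22.99) + 30.97 + 4(16.00) = 163.94 g/mol.
M(AgCl) = 107.87 + 35.45 = 143.32 g/mol.
n(Na3PO4) = 107.80 / 163.94 = 0.65756 mol.
Step 1 gives a 2:6 ratio of Na3PO4 to NaCl, so n(NaCl) = 1.9727 mol.
In step 2 the NaCl:AgCl ratio is 1:1, so n(AgCl) = 1.9727 mol.
Mass of AgCl = 1.9727 × 143.32 = 282.72 g.

282.7 g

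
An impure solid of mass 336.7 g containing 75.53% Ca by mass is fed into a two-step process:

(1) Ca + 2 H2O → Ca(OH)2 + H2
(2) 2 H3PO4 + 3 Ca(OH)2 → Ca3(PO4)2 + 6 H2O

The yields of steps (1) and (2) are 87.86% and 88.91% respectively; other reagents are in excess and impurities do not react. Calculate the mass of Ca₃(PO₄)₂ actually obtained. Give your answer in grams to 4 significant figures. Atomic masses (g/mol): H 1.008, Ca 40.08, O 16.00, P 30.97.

512.5 g

Pure Ca = 336.7 × 0.7553 = 254.31 g.
M(Ca) = 40.08 g/mol.
M(Ca3(PO4)2) = 3(40.08) + 2(30.97) + 8(16.00) = 310.18 g/mol.
n(Ca) = 254.31 / 40.08 = 6.3450 mol.
Step 1 (Ca:Ca(OH)2 = 1:1): theoretical n(Ca(OH)2) = 6.3450 mol; at 87.86% yield, n(Ca(OH)2) = 5.5748 mol.
Step 2 (Ca(OH)2:Ca3(PO4)2 = 3:1): theoretical n(Ca3(PO4)2) = 1.8583 mol, so theoretical mass = 1.8583 × 310.18 = 576.39 g.
At 88.91% yield, actual mass of Ca3(PO4)2 = 576.39 × 0.8891 = 512.47 g.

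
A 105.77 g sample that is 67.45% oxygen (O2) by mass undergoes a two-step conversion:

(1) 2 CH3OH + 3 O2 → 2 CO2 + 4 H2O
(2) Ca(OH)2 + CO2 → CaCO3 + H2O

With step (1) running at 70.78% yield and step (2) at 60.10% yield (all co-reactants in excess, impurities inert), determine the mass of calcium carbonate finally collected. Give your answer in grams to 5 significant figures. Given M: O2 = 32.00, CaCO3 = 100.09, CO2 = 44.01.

63.282 g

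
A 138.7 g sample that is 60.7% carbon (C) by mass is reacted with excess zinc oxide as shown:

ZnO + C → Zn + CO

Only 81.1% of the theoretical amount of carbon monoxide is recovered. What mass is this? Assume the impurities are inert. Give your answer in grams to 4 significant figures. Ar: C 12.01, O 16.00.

159.2 g

Pure C available = 138.7 g × 0.607 = 84.191 g.
M(C) = 12.01 g/mol.
M(CO) = 12.01 + 16.00 = 28.01 g/mol.
n(C) = 84.191 g / 12.01 g/mol = 7.0101 mol.
From the equation the C:CO mole ratio is 1:1, so n(CO) = 7.0101 × 1/1 = 7.0101 mol.
Mass of CO = 7.0101 mol × 28.01 g/mol = 196.35 g.
Actual mass collected = 196.35 g × 0.811 = 159.24 g.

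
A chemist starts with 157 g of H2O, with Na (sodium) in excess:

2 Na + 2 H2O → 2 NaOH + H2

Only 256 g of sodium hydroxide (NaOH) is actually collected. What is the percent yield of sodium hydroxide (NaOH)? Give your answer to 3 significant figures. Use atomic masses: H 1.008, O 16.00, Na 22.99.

73.4 %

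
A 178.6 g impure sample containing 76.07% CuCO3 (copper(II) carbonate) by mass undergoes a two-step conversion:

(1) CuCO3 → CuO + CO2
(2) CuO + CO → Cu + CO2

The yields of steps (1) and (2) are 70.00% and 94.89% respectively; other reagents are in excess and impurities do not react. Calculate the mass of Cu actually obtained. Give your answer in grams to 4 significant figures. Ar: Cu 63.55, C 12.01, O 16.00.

46.41 g

Pure CuCO3 = 178.6 × 0.7607 = 135.86 g.
M(CuCO3) = 63.55 + 12.01 + 3(16.00) = 123.56 g/mol.
M(Cu) = 63.55 g/mol.
n(CuCO3) = 135.86 / 123.56 = 1.0996 mol.
Step 1 (CuCO3:CuO = 1:1): theoretical n(CuO) = 1.0996 mol; at 70.00% yield, n(CuO) = 0.76969 mol.
Step 2 (CuO:Cu = 1:1): theoretical n(Cu) = 0.76969 mol, so theoretical mass = 0.76969 × 63.55 = 48.914 g.
At 94.89% yield, actual mass of Cu = 48.914 × 0.9489 = 46.414 g.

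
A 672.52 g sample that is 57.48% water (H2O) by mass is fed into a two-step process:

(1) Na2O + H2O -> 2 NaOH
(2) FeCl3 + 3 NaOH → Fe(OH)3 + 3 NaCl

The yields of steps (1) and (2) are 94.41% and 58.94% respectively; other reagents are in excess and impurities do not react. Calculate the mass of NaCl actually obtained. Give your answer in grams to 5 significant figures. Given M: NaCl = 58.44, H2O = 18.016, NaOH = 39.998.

Pure H2O = 672.52 × 0.5748 = 386.564 g.
n(H2O) = 386.564 / 18.016 = 21.4567 mol.
Step 1 (H2O:NaOH = 1:2): theoretical n(NaOH) = 42.9135 mol; at 94.41% yield, n(NaOH) = 40.5146 mol.
Step 2 (NaOH:NaCl = 3:3): theoretical n(NaCl) = 40.5146 mol, so theoretical mass = 40.5146 × 58.44 = 2367.67 g.
At 58.94% yield, actual mass of NaCl = 2367.67 × 0.5894 = 1395.51 g.

1395.5 g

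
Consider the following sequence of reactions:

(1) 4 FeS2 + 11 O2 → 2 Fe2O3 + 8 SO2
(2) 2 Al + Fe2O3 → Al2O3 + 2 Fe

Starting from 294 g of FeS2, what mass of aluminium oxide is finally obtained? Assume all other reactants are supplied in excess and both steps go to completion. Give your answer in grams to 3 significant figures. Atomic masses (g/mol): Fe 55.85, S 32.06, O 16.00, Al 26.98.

125 g

M(FeS2) = 55.85 + 2(32.06) = 119.97 g/mol.
M(Al2O3) = 2(26.98) + 3(16.00) = 101.96 g/mol.
n(FeS2) = 294.0 / 119.97 = 2.451 mol.
Step 1 gives a 4:2 ratio of FeS2 to Fe2O3, so n(Fe2O3) = 1.225 mol.
In step 2 the Fe2O3:Al2O3 ratio is 1:1, so n(Al2O3) = 1.225 mol.
Mass of Al2O3 = 1.225 × 101.96 = 124.9 g.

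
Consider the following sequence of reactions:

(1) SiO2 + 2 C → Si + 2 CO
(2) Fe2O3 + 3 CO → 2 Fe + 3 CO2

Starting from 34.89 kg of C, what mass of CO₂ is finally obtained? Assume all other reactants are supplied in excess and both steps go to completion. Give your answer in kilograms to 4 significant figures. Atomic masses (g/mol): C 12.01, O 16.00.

M(C) = 12.01 g/mol.
M(CO2) = 12.01 + 2(16.00) = 44.01 g/mol.
34.89 kg = 34890 g.
n(C) = 34890 / 12.01 = 2905.1 mol.
Step 1 gives a 2:2 ratio of C to CO, so n(CO) = 2905.1 mol.
In step 2 the CO:CO2 ratio is 3:3, so n(CO2) = 2905.1 mol.
Mass of CO2 = 2905.1 × 44.01 = 127850 g = 127.9 kg.

127.9 kg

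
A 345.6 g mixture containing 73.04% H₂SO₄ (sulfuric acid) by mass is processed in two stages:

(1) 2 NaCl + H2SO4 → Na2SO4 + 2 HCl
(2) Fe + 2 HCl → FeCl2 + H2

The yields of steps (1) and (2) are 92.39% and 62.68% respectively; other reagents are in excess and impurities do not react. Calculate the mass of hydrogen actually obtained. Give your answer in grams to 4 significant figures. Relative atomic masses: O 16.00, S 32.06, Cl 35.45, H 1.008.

3.005 g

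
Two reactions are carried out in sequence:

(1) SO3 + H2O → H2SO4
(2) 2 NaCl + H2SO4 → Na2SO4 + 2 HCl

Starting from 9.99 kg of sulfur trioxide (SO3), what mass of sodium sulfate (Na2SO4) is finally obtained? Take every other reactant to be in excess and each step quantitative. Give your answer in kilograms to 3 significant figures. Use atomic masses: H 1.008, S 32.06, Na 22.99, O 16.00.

17.7 kg

M(SO3) = 32.06 + 3(16.00) = 80.06 g/mol.
M(Na2SO4) = 2(22.99) + 32.06 + 4(16.00) = 142.04 g/mol.
9.99 kg = 9990 g.
n(SO3) = 9990 / 80.06 = 124.8 mol.
Step 1 gives a 1:1 ratio of SO3 to H2SO4, so n(H2SO4) = 124.8 mol.
In step 2 the H2SO4:Na2SO4 ratio is 1:1, so n(Na2SO4) = 124.8 mol.
Mass of Na2SO4 = 124.8 × 142.04 = 17720 g = 17.7 kg.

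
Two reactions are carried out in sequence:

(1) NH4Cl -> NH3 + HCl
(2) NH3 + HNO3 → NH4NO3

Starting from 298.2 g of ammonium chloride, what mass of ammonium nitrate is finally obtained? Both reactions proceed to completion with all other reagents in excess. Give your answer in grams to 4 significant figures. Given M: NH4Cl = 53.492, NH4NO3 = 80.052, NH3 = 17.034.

n(NH4Cl) = 298.20 / 53.492 = 5.5747 mol.
Step 1 gives a 1:1 ratio of NH4Cl to NH3, so n(NH3) = 5.5747 mol.
In step 2 the NH3:NH4NO3 ratio is 1:1, so n(NH4NO3) = 5.5747 mol.
Mass of NH4NO3 = 5.5747 × 80.052 = 446.26 g.

446.3 g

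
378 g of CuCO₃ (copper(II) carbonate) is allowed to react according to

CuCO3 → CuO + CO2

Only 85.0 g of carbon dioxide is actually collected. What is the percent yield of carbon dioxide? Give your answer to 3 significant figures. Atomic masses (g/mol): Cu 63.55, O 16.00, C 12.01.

63.1 %

M(CuCO3) = 63.55 + 12.01 + 3(16.00) = 123.56 g/mol.
M(CO2) = 12.01 + 2(16.00) = 44.01 g/mol.
n(CuCO3) = 378.0 g / 123.56 g/mol = 3.059 mol.
From the equation the CuCO3:CO2 mole ratio is 1:1, so n(CO2) = 3.059 × 1/1 = 3.059 mol.
Mass of CO2 = 3.059 mol × 44.01 g/mol = 134.6 g.
This is the theoretical yield. Percent yield = 85.0 g / 134.6 g × 100% = 63.13%.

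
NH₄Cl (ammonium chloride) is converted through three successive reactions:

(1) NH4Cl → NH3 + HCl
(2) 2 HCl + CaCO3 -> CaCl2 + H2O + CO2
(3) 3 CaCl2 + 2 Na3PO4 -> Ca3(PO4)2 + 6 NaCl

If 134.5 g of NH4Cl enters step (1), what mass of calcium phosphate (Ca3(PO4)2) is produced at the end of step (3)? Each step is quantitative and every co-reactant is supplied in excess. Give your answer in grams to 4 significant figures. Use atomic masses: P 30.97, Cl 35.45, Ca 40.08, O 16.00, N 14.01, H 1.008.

M(NH4Cl) = 14.01 + 4(1.008) + 35.45 = 53.492 g/mol.
M(Ca3(PO4)2) = 3(40.08) + 2(30.97) + 8(16.00) = 310.18 g/mol.
n(NH4Cl) = 134.5 / 53.492 = 2.5144 mol.
Reaction (1): NH4Cl→HCl ratio 1:1 ⇒ n(HCl) = 2.5144 mol.
Reaction (2): HCl→CaCl2 ratio 2:1 ⇒ n(CaCl2) = 1.2572 mol.
Reaction (3): CaCl2→Ca3(PO4)2 ratio 3:1 ⇒ n(Ca3(PO4)2) = 0.41907 mol.
Mass of Ca3(PO4)2 = 0.41907 × 310.18 = 129.99 g.

130.0 g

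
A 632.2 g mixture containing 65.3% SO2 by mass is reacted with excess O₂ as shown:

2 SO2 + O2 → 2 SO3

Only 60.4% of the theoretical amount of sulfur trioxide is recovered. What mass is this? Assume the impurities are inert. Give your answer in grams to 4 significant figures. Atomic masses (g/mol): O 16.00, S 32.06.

311.6 g

Pure SO2 available = 632.2 g × 0.653 = 412.83 g.
M(SO2) = 32.06 + 2(16.00) = 64.06 g/mol.
M(SO3) = 32.06 + 3(16.00) = 80.06 g/mol.
n(SO2) = 412.83 g / 64.06 g/mol = 6.4444 mol.
From the equation the SO2:SO3 mole ratio is 2:2, so n(SO3) = 6.4444 × 2/2 = 6.4444 mol.
Mass of SO3 = 6.4444 mol × 80.06 g/mol = 515.94 g.
Actual mass collected = 515.94 g × 0.604 = 311.63 g.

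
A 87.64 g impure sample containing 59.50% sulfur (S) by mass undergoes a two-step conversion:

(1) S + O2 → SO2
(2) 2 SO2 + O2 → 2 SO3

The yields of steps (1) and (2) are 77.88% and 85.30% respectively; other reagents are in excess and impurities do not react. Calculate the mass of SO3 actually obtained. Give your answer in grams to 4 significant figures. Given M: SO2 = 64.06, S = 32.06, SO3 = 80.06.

86.51 g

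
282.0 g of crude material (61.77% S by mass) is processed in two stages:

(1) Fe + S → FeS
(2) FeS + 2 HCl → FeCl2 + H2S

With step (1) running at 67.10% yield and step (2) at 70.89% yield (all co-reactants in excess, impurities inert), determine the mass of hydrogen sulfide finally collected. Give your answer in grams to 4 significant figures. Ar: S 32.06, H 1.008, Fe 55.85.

Pure S = 282.0 × 0.6177 = 174.19 g.
M(S) = 32.06 g/mol.
M(H2S) = 2(1.008) + 32.06 = 34.076 g/mol.
n(S) = 174.19 / 32.06 = 5.4333 mol.
Step 1 (S:FeS = 1:1): theoretical n(FeS) = 5.4333 mol; at 67.10% yield, n(FeS) = 3.6457 mol.
Step 2 (FeS:H2S = 1:1): theoretical n(H2S) = 3.6457 mol, so theoretical mass = 3.6457 × 34.076 = 124.23 g.
At 70.89% yield, actual mass of H2S = 124.23 × 0.7089 = 88.068 g.

88.07 g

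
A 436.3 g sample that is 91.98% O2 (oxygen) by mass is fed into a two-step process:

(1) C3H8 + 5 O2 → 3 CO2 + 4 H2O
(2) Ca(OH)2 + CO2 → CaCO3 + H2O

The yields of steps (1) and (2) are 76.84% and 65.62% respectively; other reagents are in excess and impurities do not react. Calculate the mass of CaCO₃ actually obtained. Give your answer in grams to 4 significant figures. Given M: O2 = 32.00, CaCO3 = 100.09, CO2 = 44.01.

379.7 g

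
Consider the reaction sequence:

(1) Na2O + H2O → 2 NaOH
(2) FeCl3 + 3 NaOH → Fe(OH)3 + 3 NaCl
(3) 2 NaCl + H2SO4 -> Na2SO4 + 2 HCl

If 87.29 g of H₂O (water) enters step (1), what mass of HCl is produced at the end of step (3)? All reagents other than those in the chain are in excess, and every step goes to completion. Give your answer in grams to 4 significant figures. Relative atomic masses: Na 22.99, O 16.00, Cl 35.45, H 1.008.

M(H2O) = 2(1.008) + 16.00 = 18.016 g/mol.
M(HCl) = 1.008 + 35.45 = 36.458 g/mol.
n(H2O) = 87.29 / 18.016 = 4.8451 mol.
Reaction (1): H2O→NaOH ratio 1:2 ⇒ n(NaOH) = 9.6903 mol.
Reaction (2): NaOH→NaCl ratio 3:3 ⇒ n(NaCl) = 9.6903 mol.
Reaction (3): NaCl→HCl ratio 2:2 ⇒ n(HCl) = 9.6903 mol.
Mass of HCl = 9.6903 × 36.458 = 353.29 g.

353.3 g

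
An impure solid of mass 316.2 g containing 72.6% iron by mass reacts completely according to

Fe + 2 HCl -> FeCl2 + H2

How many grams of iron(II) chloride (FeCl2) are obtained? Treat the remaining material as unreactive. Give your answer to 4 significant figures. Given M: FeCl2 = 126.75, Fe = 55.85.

521.0 g

Mass of pure Fe = 316.2 g × 0.726 = 229.56 g.
n(Fe) = 229.56 g / 55.85 g/mol = 4.1103 mol.
From the equation the Fe:FeCl2 mole ratio is 1:1, so n(FeCl2) = 4.1103 × 1/1 = 4.1103 mol.
Mass of FeCl2 = 4.1103 mol × 126.75 g/mol = 520.98 g.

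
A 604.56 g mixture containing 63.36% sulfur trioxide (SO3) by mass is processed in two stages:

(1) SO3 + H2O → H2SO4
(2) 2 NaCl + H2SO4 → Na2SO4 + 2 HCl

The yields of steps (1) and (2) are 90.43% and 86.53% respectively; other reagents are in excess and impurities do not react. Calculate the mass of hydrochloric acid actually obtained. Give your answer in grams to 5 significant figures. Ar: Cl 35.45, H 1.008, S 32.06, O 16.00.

272.99 g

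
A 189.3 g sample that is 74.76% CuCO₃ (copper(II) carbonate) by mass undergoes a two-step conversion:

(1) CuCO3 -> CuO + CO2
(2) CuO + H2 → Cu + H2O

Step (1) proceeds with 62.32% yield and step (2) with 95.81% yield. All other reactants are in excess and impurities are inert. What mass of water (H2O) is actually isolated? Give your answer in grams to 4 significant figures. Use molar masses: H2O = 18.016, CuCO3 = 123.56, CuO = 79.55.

Pure CuCO3 = 189.3 × 0.7476 = 141.52 g.
n(CuCO3) = 141.52 / 123.56 = 1.1454 mol.
Step 1 (CuCO3:CuO = 1:1): theoretical n(CuO) = 1.1454 mol; at 62.32% yield, n(CuO) = 0.71379 mol.
Step 2 (CuO:H2O = 1:1): theoretical n(H2O) = 0.71379 mol, so theoretical mass = 0.71379 × 18.016 = 12.860 g.
At 95.81% yield, actual mass of H2O = 12.860 × 0.9581 = 12.321 g.

12.32 g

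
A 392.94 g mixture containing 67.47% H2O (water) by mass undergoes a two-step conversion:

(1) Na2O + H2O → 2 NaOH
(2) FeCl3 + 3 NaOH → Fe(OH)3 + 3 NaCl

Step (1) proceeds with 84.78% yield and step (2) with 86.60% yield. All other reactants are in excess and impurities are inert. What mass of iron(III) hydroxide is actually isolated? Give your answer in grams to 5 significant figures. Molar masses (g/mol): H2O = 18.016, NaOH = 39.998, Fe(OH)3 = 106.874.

769.79 g

Pure H2O = 392.94 × 0.6747 = 265.117 g.
n(H2O) = 265.117 / 18.016 = 14.7156 mol.
Step 1 (H2O:NaOH = 1:2): theoretical n(NaOH) = 29.4312 mol; at 84.78% yield, n(NaOH) = 24.9518 mol.
Step 2 (NaOH:Fe(OH)3 = 3:1): theoretical n(Fe(OH)3) = 8.31727 mol, so theoretical mass = 8.31727 × 106.874 = 888.900 g.
At 86.60% yield, actual mass of Fe(OH)3 = 888.900 × 0.8660 = 769.787 g.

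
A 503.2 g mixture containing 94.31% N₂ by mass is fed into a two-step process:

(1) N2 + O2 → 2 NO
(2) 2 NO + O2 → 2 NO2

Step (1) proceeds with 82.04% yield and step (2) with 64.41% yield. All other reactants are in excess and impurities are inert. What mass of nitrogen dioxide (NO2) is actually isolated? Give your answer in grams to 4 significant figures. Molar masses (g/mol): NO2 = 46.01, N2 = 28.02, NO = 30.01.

823.6 g

Pure N2 = 503.2 × 0.9431 = 474.57 g.
n(N2) = 474.57 / 28.02 = 16.937 mol.
Step 1 (N2:NO = 1:2): theoretical n(NO) = 33.874 mol; at 82.04% yield, n(NO) = 27.790 mol.
Step 2 (NO:NO2 = 2:2): theoretical n(NO2) = 27.790 mol, so theoretical mass = 27.790 × 46.01 = 1278.6 g.
At 64.41% yield, actual mass of NO2 = 1278.6 × 0.6441 = 823.55 g.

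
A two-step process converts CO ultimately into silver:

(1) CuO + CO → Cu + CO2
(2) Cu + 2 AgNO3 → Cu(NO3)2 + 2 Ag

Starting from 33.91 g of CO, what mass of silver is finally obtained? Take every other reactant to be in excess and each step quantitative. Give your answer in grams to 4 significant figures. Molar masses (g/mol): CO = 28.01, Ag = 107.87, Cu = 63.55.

261.2 g

n(CO) = 33.910 / 28.01 = 1.2106 mol.
Step 1 gives a 1:1 ratio of CO to Cu, so n(Cu) = 1.2106 mol.
In step 2 the Cu:Ag ratio is 1:2, so n(Ag) = 2.4213 mol.
Mass of Ag = 2.4213 × 107.87 = 261.18 g.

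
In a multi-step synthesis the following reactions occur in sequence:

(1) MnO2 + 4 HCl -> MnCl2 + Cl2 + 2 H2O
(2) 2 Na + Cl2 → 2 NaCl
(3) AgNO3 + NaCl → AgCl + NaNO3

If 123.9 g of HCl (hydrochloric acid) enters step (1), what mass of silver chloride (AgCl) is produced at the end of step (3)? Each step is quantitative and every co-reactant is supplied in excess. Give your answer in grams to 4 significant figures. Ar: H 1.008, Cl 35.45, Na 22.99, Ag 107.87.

M(HCl) = 1.008 + 35.45 = 36.458 g/mol.
M(AgCl) = 107.87 + 35.45 = 143.32 g/mol.
n(HCl) = 123.9 / 36.458 = 3.3984 mol.
Reaction (1): HCl→Cl2 ratio 4:1 ⇒ n(Cl2) = 0.84961 mol.
Reaction (2): Cl2→NaCl ratio 1:2 ⇒ n(NaCl) = 1.6992 mol.
Reaction (3): NaCl→AgCl ratio 1:1 ⇒ n(AgCl) = 1.6992 mol.
Mass of AgCl = 1.6992 × 143.32 = 243.53 g.

243.5 g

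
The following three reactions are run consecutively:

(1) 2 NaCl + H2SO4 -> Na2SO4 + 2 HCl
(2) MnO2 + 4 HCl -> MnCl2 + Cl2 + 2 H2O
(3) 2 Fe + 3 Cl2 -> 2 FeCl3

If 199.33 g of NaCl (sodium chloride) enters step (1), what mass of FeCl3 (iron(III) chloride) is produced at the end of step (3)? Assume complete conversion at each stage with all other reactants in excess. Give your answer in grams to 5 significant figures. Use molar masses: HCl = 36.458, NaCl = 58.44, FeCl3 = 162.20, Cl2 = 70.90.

n(NaCl) = 199.33 / 58.44 = 3.41085 mol.
Reaction (1): NaCl→HCl ratio 2:2 ⇒ n(HCl) = 3.41085 mol.
Reaction (2): HCl→Cl2 ratio 4:1 ⇒ n(Cl2) = 0.852712 mol.
Reaction (3): Cl2→FeCl3 ratio 3:2 ⇒ n(FeCl3) = 0.568475 mol.
Mass of FeCl3 = 0.568475 × 162.20 = 92.2066 g.

92.207 g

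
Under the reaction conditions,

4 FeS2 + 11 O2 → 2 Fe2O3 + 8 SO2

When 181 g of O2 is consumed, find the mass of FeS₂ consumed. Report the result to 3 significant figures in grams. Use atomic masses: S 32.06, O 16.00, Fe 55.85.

247 g

M(O2) = 2(16.00) = 32.00 g/mol.
M(FeS2) = 55.85 + 2(32.06) = 119.97 g/mol.
n(O2) = 181.0 g / 32.00 g/mol = 5.656 mol.
From the equation the O2:FeS2 mole ratio is 11:4, so n(FeS2) = 5.656 × 4/11 = 2.057 mol.
Mass of FeS2 = 2.057 mol × 119.97 g/mol = 246.8 g.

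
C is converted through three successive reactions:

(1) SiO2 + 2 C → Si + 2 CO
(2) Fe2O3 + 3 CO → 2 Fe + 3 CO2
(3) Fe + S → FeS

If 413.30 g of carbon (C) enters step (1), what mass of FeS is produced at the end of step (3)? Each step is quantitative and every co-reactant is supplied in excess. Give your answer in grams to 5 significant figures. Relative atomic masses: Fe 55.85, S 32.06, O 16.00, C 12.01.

M(C) = 12.01 g/mol.
M(FeS) = 55.85 + 32.06 = 87.91 g/mol.
n(C) = 413.30 / 12.01 = 34.4130 mol.
Reaction (1): C→CO ratio 2:2 ⇒ n(CO) = 34.4130 mol.
Reaction (2): CO→Fe ratio 3:2 ⇒ n(Fe) = 22.9420 mol.
Reaction (3): Fe→FeS ratio 1:1 ⇒ n(FeS) = 22.9420 mol.
Mass of FeS = 22.9420 × 87.91 = 2016.83 g.

2016.8 g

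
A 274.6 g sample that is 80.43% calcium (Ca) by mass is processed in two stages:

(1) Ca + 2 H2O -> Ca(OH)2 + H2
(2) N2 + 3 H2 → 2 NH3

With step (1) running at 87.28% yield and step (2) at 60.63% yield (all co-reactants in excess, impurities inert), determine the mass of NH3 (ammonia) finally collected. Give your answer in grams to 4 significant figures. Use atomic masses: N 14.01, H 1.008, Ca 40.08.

33.11 g

Pure Ca = 274.6 × 0.8043 = 220.86 g.
M(Ca) = 40.08 g/mol.
M(NH3) = 14.01 + 3(1.008) = 17.034 g/mol.
n(Ca) = 220.86 / 40.08 = 5.5105 mol.
Step 1 (Ca:H2 = 1:1): theoretical n(H2) = 5.5105 mol; at 87.28% yield, n(H2) = 4.8096 mol.
Step 2 (H2:NH3 = 3:2): theoretical n(NH3) = 3.2064 mol, so theoretical mass = 3.2064 × 17.034 = 54.617 g.
At 60.63% yield, actual mass of NH3 = 54.617 × 0.6063 = 33.115 g.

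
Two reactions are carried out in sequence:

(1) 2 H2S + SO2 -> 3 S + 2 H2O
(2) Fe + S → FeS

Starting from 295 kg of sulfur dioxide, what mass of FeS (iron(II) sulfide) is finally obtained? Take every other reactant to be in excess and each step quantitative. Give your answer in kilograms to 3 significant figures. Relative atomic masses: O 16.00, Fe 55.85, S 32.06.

M(SO2) = 32.06 + 2(16.00) = 64.06 g/mol.
M(FeS) = 55.85 + 32.06 = 87.91 g/mol.
295 kg = 295000 g.
n(SO2) = 295000 / 64.06 = 4605 mol.
Step 1 gives a 1:3 ratio of SO2 to S, so n(S) = 13820 mol.
In step 2 the S:FeS ratio is 1:1, so n(FeS) = 13820 mol.
Mass of FeS = 13820 × 87.91 = 1.214 × 10^6 g = 1210 kg.

1210 kg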